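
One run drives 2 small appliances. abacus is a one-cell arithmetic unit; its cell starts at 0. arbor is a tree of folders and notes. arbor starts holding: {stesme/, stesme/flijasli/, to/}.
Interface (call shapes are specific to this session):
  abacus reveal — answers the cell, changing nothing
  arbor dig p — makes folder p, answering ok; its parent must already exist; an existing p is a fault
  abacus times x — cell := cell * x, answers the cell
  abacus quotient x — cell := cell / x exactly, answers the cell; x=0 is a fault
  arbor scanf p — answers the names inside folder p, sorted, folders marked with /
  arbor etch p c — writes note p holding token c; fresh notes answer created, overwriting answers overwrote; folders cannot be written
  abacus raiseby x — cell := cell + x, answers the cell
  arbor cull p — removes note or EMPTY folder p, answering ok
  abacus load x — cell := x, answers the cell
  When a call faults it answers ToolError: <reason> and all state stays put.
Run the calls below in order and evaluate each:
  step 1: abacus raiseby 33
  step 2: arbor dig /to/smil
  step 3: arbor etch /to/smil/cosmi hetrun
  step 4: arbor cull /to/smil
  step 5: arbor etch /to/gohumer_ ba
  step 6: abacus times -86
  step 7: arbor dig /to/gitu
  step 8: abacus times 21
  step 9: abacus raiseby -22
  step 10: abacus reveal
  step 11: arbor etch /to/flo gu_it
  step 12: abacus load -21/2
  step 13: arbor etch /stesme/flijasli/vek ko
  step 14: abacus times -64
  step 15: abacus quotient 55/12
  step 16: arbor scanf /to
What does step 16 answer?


Answer: [flo, gitu/, gohumer_, smil/]

Derivation:
% 1. abacus raiseby(x='33') ~> 33
% 2. arbor dig(p='/to/smil') ~> ok
% 3. arbor etch(p='/to/smil/cosmi', c='hetrun') ~> created
% 4. arbor cull(p='/to/smil') ~> ToolError: not empty
% 5. arbor etch(p='/to/gohumer_', c='ba') ~> created
% 6. abacus times(x='-86') ~> -2838
% 7. arbor dig(p='/to/gitu') ~> ok
% 8. abacus times(x='21') ~> -59598
% 9. abacus raiseby(x='-22') ~> -59620
% 10. abacus reveal() ~> -59620
% 11. arbor etch(p='/to/flo', c='gu_it') ~> created
% 12. abacus load(x='-21/2') ~> -21/2
% 13. arbor etch(p='/stesme/flijasli/vek', c='ko') ~> created
% 14. abacus times(x='-64') ~> 672
% 15. abacus quotient(x='55/12') ~> 8064/55
% 16. arbor scanf(p='/to') ~> [flo, gitu/, gohumer_, smil/]


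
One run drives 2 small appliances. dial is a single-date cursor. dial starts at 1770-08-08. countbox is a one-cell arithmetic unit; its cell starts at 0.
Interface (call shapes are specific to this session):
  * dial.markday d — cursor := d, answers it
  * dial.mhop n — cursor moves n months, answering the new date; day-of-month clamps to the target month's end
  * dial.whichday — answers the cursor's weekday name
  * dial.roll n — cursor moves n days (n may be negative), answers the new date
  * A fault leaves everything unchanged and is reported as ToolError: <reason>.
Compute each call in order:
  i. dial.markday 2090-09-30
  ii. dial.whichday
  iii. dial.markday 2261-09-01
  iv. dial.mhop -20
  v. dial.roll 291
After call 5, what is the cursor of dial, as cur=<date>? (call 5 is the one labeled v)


CALL markday[2090-09-30]
RET  2090-09-30
CALL whichday[]
RET  Saturday
CALL markday[2261-09-01]
RET  2261-09-01
CALL mhop[-20]
RET  2260-01-01
CALL roll[291]
RET  2260-10-18

Answer: cur=2260-10-18


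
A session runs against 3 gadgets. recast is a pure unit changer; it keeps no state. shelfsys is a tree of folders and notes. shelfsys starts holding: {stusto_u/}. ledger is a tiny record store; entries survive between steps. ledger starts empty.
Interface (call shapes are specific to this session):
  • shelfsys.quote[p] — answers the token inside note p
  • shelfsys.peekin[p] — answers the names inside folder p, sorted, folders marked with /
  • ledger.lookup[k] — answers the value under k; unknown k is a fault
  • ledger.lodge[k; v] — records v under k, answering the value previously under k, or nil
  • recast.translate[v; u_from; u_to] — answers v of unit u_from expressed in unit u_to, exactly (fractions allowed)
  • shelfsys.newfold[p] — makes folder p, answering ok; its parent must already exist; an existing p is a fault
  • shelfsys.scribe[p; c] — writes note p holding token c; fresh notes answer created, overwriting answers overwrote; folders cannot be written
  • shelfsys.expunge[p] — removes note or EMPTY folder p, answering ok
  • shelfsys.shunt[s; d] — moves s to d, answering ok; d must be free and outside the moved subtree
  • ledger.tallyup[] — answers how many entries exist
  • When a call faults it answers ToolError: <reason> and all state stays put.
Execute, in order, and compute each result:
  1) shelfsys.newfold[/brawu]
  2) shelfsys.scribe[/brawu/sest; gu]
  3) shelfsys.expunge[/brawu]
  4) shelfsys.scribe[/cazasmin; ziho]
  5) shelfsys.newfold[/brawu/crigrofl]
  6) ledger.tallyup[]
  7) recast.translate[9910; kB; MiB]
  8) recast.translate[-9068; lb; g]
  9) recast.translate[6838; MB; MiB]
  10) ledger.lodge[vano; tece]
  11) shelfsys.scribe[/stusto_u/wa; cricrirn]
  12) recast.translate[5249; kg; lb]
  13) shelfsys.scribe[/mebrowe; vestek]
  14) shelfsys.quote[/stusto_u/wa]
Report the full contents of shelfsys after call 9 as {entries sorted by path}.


Using newfold passing p=/brawu, giving ok.
I invoke scribe passing p=/brawu/sest, c=gu, yielding created.
Then expunge passing p=/brawu, giving ToolError: not empty.
I use scribe passing p=/cazasmin, c=ziho, → created.
Now I run newfold passing p=/brawu/crigrofl: ok.
I use tallyup, → 0.
Calling translate passing v=9910, u_from=kB, u_to=MiB, and see 619375/65536.
I run translate passing v=-9068, u_from=lb, u_to=g, → -102829390279/25000.
Using translate passing v=6838, u_from=MB, u_to=MiB, and get 53421875/8192.
I use lodge passing k=vano, v=tece, giving nil.
Now I run scribe passing p=/stusto_u/wa, c=cricrirn, and see created.
Next I call translate passing v=5249, u_from=kg, u_to=lb: 524900000000/45359237.
I invoke scribe passing p=/mebrowe, c=vestek, — result: created.
I call quote passing p=/stusto_u/wa, yielding cricrirn.

Answer: {brawu/, brawu/crigrofl/, brawu/sest=gu, cazasmin=ziho, stusto_u/}


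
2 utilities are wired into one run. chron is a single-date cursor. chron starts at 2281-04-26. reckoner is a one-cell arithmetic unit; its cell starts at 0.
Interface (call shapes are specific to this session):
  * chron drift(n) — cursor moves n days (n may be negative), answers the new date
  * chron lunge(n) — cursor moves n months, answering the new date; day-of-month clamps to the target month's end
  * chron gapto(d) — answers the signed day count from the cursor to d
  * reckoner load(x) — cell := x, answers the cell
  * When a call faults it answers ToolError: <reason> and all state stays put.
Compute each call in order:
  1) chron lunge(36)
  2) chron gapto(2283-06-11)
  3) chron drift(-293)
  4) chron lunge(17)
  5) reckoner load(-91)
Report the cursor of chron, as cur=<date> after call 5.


>> chron lunge(n='36')
<< 2284-04-26
>> chron gapto(d='2283-06-11')
<< -320
>> chron drift(n='-293')
<< 2283-07-08
>> chron lunge(n='17')
<< 2284-12-08
>> reckoner load(x='-91')
<< -91

Answer: cur=2284-12-08


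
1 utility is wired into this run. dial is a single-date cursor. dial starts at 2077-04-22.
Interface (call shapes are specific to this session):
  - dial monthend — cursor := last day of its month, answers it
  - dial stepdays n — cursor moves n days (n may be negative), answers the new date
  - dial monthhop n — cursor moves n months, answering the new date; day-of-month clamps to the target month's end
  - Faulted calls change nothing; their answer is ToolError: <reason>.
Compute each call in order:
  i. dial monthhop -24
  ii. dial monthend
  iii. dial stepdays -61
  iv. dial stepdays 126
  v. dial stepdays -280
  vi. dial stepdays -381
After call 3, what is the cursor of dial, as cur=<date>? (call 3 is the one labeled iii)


Answer: cur=2075-02-28

Derivation:
Using dial monthhop on n→-24, giving 2075-04-22.
Now I run dial monthend(), and get 2075-04-30.
Invoking dial stepdays on n→-61, → 2075-02-28.
Next I call dial stepdays on n→126, and see 2075-07-04.
Now I run dial stepdays on n→-280, and see 2074-09-27.
Then dial stepdays on n→-381, → 2073-09-11.


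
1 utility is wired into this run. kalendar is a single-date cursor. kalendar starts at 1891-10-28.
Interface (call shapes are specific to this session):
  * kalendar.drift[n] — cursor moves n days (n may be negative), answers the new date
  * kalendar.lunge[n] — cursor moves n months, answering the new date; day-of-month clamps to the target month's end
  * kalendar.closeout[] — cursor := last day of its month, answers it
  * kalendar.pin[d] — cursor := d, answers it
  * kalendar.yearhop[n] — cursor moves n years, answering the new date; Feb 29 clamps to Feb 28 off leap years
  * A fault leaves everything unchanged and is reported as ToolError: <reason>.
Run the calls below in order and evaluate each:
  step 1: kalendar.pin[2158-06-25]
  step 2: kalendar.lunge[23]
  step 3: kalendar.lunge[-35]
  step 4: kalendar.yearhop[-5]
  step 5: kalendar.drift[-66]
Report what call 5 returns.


I try kalendar.pin passing d=2158-06-25, yielding 2158-06-25.
Invoking kalendar.lunge passing n=23, giving 2160-05-25.
Next I call kalendar.lunge passing n=-35, giving 2157-06-25.
I invoke kalendar.yearhop passing n=-5, — result: 2152-06-25.
I call kalendar.drift passing n=-66, — result: 2152-04-20.

Answer: 2152-04-20


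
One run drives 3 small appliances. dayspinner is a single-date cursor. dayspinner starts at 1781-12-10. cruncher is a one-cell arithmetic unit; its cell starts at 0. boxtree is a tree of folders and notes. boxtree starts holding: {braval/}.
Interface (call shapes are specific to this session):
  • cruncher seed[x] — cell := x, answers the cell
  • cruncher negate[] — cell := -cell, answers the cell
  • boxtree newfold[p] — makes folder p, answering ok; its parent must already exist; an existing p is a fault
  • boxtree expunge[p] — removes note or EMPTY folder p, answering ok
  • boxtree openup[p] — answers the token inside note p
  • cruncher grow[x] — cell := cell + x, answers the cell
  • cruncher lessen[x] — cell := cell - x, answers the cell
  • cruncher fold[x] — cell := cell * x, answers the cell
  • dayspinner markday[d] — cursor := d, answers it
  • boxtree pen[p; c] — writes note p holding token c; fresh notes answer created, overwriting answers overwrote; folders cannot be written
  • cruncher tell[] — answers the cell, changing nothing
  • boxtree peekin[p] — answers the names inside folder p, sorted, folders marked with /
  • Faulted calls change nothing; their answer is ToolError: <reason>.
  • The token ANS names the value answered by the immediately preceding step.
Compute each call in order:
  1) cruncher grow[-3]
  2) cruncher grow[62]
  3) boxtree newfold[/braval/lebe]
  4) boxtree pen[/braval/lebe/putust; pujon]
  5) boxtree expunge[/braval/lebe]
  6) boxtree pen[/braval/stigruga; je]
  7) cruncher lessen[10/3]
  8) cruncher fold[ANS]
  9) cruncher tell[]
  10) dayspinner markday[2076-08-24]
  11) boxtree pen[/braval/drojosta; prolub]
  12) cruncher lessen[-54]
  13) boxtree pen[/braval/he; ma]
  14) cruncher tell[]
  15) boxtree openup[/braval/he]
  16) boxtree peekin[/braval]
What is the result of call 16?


Answer: [drojosta, he, lebe/, stigruga]

Derivation:
Step: cruncher grow[x→-3]
Result: -3
Step: cruncher grow[x→62]
Result: 59
Step: boxtree newfold[p→/braval/lebe]
Result: ok
Step: boxtree pen[p→/braval/lebe/putust; c→pujon]
Result: created
Step: boxtree expunge[p→/braval/lebe]
Result: ToolError: not empty
Step: boxtree pen[p→/braval/stigruga; c→je]
Result: created
Step: cruncher lessen[x→10/3]
Result: 167/3
Step: cruncher fold[x→ANS]
Result: 27889/9
Step: cruncher tell[]
Result: 27889/9
Step: dayspinner markday[d→2076-08-24]
Result: 2076-08-24
Step: boxtree pen[p→/braval/drojosta; c→prolub]
Result: created
Step: cruncher lessen[x→-54]
Result: 28375/9
Step: boxtree pen[p→/braval/he; c→ma]
Result: created
Step: cruncher tell[]
Result: 28375/9
Step: boxtree openup[p→/braval/he]
Result: ma
Step: boxtree peekin[p→/braval]
Result: [drojosta, he, lebe/, stigruga]


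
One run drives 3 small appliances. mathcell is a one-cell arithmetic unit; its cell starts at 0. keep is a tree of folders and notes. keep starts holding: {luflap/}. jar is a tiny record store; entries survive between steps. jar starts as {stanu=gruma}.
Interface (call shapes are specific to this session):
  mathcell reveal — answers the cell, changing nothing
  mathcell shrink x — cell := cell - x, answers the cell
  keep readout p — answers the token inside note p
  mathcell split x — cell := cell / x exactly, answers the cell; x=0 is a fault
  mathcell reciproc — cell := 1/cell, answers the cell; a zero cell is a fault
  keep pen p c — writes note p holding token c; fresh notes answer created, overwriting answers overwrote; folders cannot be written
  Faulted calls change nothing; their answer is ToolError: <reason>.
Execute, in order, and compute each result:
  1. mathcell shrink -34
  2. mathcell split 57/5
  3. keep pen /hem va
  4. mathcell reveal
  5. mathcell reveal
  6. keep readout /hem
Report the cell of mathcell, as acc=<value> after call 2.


% mathcell shrink x=-34
:: 34
% mathcell split x=57/5
:: 170/57
% keep pen p=/hem c=va
:: created
% mathcell reveal
:: 170/57
% mathcell reveal
:: 170/57
% keep readout p=/hem
:: va

Answer: acc=170/57


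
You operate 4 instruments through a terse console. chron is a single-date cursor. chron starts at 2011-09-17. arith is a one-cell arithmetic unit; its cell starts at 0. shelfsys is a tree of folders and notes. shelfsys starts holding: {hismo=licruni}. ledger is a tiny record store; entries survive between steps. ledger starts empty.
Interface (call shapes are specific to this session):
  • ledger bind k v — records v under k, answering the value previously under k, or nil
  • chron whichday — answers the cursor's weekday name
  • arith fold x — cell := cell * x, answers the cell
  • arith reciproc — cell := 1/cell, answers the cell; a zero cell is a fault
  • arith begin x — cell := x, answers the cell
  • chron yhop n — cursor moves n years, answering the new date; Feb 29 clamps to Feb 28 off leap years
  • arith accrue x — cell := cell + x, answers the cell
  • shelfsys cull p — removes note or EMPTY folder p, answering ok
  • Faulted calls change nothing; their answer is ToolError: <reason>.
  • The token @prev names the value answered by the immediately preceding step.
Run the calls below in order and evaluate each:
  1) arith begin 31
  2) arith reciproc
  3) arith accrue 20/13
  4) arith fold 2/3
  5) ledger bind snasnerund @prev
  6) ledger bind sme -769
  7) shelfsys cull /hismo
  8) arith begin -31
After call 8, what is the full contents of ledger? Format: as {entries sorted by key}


Then arith begin on x=31, → 31.
I call arith reciproc, yielding 1/31.
I invoke arith accrue on x=20/13, yielding 633/403.
I run arith fold on x=2/3, → 422/403.
I try ledger bind on k=snasnerund, v=@prev, giving nil.
I call ledger bind on k=sme, v=-769, giving nil.
Next I call shelfsys cull on p=/hismo, and see ok.
Invoking arith begin on x=-31, and see -31.

Answer: {sme=-769, snasnerund=422/403}


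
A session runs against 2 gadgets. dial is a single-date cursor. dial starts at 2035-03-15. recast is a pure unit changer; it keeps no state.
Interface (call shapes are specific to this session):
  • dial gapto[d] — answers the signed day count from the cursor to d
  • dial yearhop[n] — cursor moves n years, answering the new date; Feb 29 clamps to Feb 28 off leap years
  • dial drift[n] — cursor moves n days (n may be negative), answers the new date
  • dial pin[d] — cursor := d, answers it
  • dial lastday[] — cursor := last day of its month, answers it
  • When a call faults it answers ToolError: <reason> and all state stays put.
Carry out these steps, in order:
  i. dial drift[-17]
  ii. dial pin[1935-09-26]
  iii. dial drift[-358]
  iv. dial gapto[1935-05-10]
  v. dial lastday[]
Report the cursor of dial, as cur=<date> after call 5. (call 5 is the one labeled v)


Answer: cur=1934-10-31

Derivation:
~$ dial drift n: -17
[out] 2035-02-26
~$ dial pin d: 1935-09-26
[out] 1935-09-26
~$ dial drift n: -358
[out] 1934-10-03
~$ dial gapto d: 1935-05-10
[out] 219
~$ dial lastday
[out] 1934-10-31


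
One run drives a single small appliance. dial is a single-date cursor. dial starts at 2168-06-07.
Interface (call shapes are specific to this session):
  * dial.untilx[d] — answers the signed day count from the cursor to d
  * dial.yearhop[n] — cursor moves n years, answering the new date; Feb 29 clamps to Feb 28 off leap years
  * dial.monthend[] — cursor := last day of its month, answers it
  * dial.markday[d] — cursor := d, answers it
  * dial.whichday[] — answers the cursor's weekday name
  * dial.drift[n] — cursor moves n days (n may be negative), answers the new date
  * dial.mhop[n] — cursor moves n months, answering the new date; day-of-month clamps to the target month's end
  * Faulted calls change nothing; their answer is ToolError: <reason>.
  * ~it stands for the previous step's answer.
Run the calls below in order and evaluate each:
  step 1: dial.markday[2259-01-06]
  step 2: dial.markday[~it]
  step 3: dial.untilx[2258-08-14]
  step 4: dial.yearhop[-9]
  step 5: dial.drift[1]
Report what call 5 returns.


Answer: 2250-01-07

Derivation:
# 1. dial.markday(d=2259-01-06) -> 2259-01-06
# 2. dial.markday(d=~it) -> 2259-01-06
# 3. dial.untilx(d=2258-08-14) -> -145
# 4. dial.yearhop(n=-9) -> 2250-01-06
# 5. dial.drift(n=1) -> 2250-01-07


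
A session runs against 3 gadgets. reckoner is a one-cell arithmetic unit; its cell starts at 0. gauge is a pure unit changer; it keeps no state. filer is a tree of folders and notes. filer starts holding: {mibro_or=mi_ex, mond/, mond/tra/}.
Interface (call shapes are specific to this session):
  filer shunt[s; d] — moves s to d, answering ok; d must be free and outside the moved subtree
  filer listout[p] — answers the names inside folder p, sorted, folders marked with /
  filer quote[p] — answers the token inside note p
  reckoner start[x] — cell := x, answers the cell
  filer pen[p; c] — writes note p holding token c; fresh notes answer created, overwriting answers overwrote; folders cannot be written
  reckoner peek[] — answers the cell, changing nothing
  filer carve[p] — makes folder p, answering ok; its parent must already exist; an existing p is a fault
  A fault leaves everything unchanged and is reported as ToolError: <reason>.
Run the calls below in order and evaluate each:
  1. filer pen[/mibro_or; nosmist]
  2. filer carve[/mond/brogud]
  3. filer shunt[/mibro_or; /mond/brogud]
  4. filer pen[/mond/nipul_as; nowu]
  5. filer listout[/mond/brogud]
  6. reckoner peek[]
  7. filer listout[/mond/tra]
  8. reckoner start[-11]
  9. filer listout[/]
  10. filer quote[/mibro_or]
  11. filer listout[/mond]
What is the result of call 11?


Answer: [brogud/, nipul_as, tra/]

Derivation:
> filer pen p: /mibro_or c: nosmist
= overwrote
> filer carve p: /mond/brogud
= ok
> filer shunt s: /mibro_or d: /mond/brogud
= ToolError: exists
> filer pen p: /mond/nipul_as c: nowu
= created
> filer listout p: /mond/brogud
= []
> reckoner peek
= 0
> filer listout p: /mond/tra
= []
> reckoner start x: -11
= -11
> filer listout p: /
= [mibro_or, mond/]
> filer quote p: /mibro_or
= nosmist
> filer listout p: /mond
= [brogud/, nipul_as, tra/]


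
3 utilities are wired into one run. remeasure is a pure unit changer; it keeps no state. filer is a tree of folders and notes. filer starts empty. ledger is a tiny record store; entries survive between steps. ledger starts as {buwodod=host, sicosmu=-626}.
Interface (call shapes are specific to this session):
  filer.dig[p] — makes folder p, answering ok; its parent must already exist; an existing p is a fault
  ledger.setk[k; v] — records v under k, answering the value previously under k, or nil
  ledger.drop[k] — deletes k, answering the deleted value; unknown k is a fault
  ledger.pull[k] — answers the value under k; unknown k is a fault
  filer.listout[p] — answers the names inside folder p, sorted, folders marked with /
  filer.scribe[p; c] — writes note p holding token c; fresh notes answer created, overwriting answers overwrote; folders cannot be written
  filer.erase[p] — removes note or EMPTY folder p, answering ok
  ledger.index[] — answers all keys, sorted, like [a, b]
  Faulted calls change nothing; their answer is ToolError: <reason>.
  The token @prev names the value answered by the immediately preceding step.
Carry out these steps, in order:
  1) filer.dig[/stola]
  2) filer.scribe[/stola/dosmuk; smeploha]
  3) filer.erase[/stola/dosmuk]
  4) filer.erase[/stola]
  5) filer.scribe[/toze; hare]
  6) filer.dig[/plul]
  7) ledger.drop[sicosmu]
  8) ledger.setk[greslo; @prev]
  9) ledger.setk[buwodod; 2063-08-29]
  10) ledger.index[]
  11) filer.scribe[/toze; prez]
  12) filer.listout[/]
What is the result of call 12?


Step: dig[p=/stola]
Result: ok
Step: scribe[p=/stola/dosmuk; c=smeploha]
Result: created
Step: erase[p=/stola/dosmuk]
Result: ok
Step: erase[p=/stola]
Result: ok
Step: scribe[p=/toze; c=hare]
Result: created
Step: dig[p=/plul]
Result: ok
Step: drop[k=sicosmu]
Result: -626
Step: setk[k=greslo; v=@prev]
Result: nil
Step: setk[k=buwodod; v=2063-08-29]
Result: host
Step: index[]
Result: [buwodod, greslo]
Step: scribe[p=/toze; c=prez]
Result: overwrote
Step: listout[p=/]
Result: [plul/, toze]

Answer: [plul/, toze]


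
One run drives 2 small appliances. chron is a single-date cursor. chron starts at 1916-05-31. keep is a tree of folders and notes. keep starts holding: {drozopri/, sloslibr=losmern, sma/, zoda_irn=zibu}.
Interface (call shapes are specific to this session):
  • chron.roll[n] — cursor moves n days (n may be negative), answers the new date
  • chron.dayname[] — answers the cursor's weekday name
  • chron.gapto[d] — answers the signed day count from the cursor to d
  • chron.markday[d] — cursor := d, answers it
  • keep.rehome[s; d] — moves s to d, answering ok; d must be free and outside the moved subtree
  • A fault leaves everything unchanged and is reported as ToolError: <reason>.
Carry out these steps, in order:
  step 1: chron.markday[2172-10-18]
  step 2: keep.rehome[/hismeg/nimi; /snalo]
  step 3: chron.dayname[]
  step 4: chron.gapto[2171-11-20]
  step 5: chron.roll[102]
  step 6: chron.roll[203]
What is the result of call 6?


Answer: 2173-08-19

Derivation:
Next I call chron.markday using d: 2172-10-18, yielding 2172-10-18.
Calling keep.rehome using s: /hismeg/nimi, d: /snalo: ToolError: not found.
I call chron.dayname: Sunday.
I use chron.gapto using d: 2171-11-20, and see -333.
Next I call chron.roll using n: 102, and observe 2173-01-28.
Calling chron.roll using n: 203, → 2173-08-19.


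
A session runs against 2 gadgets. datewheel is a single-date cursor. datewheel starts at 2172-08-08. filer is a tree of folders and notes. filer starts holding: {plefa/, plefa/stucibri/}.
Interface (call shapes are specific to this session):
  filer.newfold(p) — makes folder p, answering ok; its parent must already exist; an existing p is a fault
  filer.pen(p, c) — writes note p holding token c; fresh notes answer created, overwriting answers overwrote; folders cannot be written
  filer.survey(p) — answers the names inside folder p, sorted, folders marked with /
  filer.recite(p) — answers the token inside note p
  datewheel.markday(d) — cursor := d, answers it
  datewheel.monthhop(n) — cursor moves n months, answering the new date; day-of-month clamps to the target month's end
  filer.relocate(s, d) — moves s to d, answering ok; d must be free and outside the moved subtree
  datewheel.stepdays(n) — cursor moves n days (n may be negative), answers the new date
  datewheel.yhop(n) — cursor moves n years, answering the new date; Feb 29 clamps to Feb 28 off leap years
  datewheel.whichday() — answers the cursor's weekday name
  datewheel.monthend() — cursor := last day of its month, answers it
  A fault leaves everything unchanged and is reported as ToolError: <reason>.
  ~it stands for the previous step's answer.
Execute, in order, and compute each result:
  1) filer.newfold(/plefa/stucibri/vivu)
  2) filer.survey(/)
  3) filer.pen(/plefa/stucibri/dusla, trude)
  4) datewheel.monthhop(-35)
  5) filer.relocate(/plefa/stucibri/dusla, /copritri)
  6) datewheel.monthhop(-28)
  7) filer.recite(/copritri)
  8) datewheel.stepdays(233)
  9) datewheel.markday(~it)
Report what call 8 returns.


Answer: 2167-12-27

Derivation:
Do: filer.newfold[p: /plefa/stucibri/vivu]
See: ok
Do: filer.survey[p: /]
See: [plefa/]
Do: filer.pen[p: /plefa/stucibri/dusla; c: trude]
See: created
Do: datewheel.monthhop[n: -35]
See: 2169-09-08
Do: filer.relocate[s: /plefa/stucibri/dusla; d: /copritri]
See: ok
Do: datewheel.monthhop[n: -28]
See: 2167-05-08
Do: filer.recite[p: /copritri]
See: trude
Do: datewheel.stepdays[n: 233]
See: 2167-12-27
Do: datewheel.markday[d: ~it]
See: 2167-12-27


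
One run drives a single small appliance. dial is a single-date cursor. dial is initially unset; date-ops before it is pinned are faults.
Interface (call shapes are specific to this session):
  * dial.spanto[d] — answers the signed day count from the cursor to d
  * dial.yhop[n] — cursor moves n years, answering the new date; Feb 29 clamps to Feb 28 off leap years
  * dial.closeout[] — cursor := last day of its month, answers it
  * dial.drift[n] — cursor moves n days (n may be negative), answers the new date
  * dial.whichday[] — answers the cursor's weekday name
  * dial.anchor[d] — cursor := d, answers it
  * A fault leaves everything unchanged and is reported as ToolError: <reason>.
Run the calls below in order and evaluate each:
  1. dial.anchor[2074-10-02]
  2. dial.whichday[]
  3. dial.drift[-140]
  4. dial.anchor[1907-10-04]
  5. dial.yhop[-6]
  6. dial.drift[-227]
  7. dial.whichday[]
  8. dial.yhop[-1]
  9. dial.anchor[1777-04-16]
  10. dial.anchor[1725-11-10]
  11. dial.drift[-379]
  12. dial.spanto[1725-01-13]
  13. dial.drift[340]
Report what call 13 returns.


Using dial.anchor using d=2074-10-02, which returns 2074-10-02.
I use dial.whichday(), and see Tuesday.
I use dial.drift using n=-140, and observe 2074-05-15.
Invoking dial.anchor using d=1907-10-04, giving 1907-10-04.
Now I run dial.yhop using n=-6, and get 1901-10-04.
I call dial.drift using n=-227, → 1901-02-19.
I try dial.whichday(), → Tuesday.
I try dial.yhop using n=-1, which returns 1900-02-19.
I call dial.anchor using d=1777-04-16, giving 1777-04-16.
Next I call dial.anchor using d=1725-11-10, and see 1725-11-10.
Now I run dial.drift using n=-379, which returns 1724-10-27.
Calling dial.spanto using d=1725-01-13, — result: 78.
I run dial.drift using n=340: 1725-10-02.

Answer: 1725-10-02


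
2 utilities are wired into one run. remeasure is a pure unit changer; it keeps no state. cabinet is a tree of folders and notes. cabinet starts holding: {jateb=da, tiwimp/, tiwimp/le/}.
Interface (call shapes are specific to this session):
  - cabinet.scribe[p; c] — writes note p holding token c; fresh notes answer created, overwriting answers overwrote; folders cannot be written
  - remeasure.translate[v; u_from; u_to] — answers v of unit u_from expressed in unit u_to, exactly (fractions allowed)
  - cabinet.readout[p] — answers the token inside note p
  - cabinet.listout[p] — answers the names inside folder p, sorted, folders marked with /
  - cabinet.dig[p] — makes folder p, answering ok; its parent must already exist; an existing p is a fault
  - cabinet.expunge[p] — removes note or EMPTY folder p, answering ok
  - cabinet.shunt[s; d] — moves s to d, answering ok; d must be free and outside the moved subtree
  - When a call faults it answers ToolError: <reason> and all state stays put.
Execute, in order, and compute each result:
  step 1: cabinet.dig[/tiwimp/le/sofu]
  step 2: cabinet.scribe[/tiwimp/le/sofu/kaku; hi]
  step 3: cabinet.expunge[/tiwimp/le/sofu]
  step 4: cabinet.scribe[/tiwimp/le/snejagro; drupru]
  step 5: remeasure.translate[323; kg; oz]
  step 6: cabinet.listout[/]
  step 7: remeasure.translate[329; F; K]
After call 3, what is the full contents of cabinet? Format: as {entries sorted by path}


Answer: {jateb=da, tiwimp/, tiwimp/le/, tiwimp/le/sofu/, tiwimp/le/sofu/kaku=hi}

Derivation:
==> dig(/tiwimp/le/sofu)
<== ok
==> scribe(/tiwimp/le/sofu/kaku, hi)
<== created
==> expunge(/tiwimp/le/sofu)
<== ToolError: not empty
==> scribe(/tiwimp/le/snejagro, drupru)
<== created
==> translate(323, kg, oz)
<== 516800000000/45359237
==> listout(/)
<== [jateb, tiwimp/]
==> translate(329, F, K)
<== 8763/20


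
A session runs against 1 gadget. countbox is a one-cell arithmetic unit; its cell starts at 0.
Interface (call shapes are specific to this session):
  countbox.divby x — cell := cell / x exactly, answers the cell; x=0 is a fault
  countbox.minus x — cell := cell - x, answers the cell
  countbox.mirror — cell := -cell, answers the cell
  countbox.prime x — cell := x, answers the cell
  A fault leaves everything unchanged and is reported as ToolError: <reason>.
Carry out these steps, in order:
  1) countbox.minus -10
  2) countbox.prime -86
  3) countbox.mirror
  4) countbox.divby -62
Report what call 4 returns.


Answer: -43/31

Derivation:
% 1. minus(x='-10') : 10
% 2. prime(x='-86') : -86
% 3. mirror() : 86
% 4. divby(x='-62') : -43/31


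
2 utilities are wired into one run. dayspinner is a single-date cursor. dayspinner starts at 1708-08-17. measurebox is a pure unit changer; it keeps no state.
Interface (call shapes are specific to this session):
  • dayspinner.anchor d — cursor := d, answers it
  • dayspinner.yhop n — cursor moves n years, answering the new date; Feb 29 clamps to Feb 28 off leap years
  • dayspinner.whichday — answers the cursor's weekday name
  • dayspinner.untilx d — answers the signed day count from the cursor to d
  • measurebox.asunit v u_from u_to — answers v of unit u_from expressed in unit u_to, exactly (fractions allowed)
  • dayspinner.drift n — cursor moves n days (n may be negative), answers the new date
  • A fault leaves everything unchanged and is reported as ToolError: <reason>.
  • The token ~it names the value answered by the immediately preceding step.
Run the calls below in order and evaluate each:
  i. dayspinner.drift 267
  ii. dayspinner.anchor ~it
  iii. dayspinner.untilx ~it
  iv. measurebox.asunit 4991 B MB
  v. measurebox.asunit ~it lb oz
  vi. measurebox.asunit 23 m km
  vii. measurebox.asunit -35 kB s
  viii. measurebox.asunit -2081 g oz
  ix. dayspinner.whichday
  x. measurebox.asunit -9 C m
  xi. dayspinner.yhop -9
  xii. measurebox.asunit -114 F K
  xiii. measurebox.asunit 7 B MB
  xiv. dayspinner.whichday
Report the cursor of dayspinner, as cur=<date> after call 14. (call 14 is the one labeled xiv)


Answer: cur=1700-05-11

Derivation:
;; 1. dayspinner.drift(n=267) : 1709-05-11
;; 2. dayspinner.anchor(d=~it) : 1709-05-11
;; 3. dayspinner.untilx(d=~it) : 0
;; 4. measurebox.asunit(v=4991, u_from=B, u_to=MB) : 4991/1000000
;; 5. measurebox.asunit(v=~it, u_from=lb, u_to=oz) : 4991/62500
;; 6. measurebox.asunit(v=23, u_from=m, u_to=km) : 23/1000
;; 7. measurebox.asunit(v=-35, u_from=kB, u_to=s) : ToolError: incompatible units
;; 8. measurebox.asunit(v=-2081, u_from=g, u_to=oz) : -3329600000/45359237
;; 9. dayspinner.whichday() : Saturday
;; 10. measurebox.asunit(v=-9, u_from=C, u_to=m) : ToolError: incompatible units
;; 11. dayspinner.yhop(n=-9) : 1700-05-11
;; 12. measurebox.asunit(v=-114, u_from=F, u_to=K) : 34567/180
;; 13. measurebox.asunit(v=7, u_from=B, u_to=MB) : 7/1000000
;; 14. dayspinner.whichday() : Tuesday


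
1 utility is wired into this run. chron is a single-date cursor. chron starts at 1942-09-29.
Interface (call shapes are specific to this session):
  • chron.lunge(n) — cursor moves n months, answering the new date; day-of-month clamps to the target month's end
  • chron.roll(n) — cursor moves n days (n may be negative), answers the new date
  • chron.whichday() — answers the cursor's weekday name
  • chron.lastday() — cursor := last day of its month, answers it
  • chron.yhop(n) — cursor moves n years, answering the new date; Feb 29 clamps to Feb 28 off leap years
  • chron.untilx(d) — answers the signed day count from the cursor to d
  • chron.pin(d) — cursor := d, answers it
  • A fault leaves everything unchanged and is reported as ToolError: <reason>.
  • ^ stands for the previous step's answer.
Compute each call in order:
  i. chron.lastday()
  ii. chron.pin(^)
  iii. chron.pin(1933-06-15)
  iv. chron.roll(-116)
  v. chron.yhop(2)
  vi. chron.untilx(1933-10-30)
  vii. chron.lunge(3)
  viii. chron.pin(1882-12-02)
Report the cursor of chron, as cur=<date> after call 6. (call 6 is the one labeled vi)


I try chron.lastday, which returns 1942-09-30.
Invoking chron.pin on d='^', — result: 1942-09-30.
I invoke chron.pin on d='1933-06-15', and observe 1933-06-15.
Then chron.roll on n='-116', and get 1933-02-19.
I invoke chron.yhop on n='2', which returns 1935-02-19.
Then chron.untilx on d='1933-10-30', which returns -477.
I use chron.lunge on n='3', — result: 1935-05-19.
Then chron.pin on d='1882-12-02', and see 1882-12-02.

Answer: cur=1935-02-19


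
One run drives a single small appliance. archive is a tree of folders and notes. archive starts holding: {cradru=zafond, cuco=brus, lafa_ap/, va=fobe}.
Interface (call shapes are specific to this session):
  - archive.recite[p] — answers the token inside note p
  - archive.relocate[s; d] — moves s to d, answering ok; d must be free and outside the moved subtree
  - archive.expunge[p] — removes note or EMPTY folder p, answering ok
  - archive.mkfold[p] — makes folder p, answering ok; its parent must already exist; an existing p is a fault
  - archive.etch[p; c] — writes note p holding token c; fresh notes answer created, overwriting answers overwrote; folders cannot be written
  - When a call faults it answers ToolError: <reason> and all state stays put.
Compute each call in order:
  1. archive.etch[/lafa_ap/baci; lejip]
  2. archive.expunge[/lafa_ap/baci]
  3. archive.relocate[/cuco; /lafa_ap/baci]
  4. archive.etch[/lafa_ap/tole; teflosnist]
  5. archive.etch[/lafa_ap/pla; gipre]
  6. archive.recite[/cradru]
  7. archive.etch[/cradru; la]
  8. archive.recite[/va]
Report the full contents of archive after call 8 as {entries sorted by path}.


→ archive.etch(p='/lafa_ap/baci', c='lejip')
← created
→ archive.expunge(p='/lafa_ap/baci')
← ok
→ archive.relocate(s='/cuco', d='/lafa_ap/baci')
← ok
→ archive.etch(p='/lafa_ap/tole', c='teflosnist')
← created
→ archive.etch(p='/lafa_ap/pla', c='gipre')
← created
→ archive.recite(p='/cradru')
← zafond
→ archive.etch(p='/cradru', c='la')
← overwrote
→ archive.recite(p='/va')
← fobe

Answer: {cradru=la, lafa_ap/, lafa_ap/baci=brus, lafa_ap/pla=gipre, lafa_ap/tole=teflosnist, va=fobe}


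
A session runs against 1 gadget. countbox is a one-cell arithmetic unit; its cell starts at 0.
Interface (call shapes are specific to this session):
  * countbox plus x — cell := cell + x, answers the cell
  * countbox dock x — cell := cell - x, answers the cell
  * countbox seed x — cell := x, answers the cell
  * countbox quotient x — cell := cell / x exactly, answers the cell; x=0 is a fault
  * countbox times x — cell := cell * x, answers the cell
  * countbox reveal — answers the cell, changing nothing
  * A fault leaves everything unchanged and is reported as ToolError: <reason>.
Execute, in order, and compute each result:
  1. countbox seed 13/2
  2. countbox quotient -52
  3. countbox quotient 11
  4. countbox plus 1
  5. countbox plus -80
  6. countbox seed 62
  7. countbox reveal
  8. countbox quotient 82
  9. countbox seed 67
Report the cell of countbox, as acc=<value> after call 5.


Answer: acc=-6953/88

Derivation:
// 1. countbox seed(x=13/2) == 13/2
// 2. countbox quotient(x=-52) == -1/8
// 3. countbox quotient(x=11) == -1/88
// 4. countbox plus(x=1) == 87/88
// 5. countbox plus(x=-80) == -6953/88
// 6. countbox seed(x=62) == 62
// 7. countbox reveal() == 62
// 8. countbox quotient(x=82) == 31/41
// 9. countbox seed(x=67) == 67


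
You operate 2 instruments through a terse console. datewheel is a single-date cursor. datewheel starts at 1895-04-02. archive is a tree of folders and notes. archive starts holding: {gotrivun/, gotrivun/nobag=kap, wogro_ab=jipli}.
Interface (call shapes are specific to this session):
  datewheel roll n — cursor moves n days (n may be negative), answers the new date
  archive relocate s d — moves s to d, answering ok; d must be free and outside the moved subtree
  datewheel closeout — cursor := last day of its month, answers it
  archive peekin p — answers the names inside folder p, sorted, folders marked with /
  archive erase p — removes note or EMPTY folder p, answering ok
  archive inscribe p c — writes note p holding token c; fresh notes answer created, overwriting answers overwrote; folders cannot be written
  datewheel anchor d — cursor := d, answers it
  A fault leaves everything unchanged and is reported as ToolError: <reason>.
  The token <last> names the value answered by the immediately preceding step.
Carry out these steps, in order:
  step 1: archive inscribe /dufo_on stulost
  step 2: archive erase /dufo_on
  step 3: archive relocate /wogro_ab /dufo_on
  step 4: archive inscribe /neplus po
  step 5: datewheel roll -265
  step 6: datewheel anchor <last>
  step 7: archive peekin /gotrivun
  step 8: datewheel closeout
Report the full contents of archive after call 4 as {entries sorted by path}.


Answer: {dufo_on=jipli, gotrivun/, gotrivun/nobag=kap, neplus=po}

Derivation:
Using archive inscribe on p=/dufo_on, c=stulost, and observe created.
I call archive erase on p=/dufo_on, yielding ok.
Using archive relocate on s=/wogro_ab, d=/dufo_on, → ok.
Then archive inscribe on p=/neplus, c=po: created.
Invoking datewheel roll on n=-265, and see 1894-07-11.
I invoke datewheel anchor on d=<last>, and get 1894-07-11.
Calling archive peekin on p=/gotrivun, and observe [nobag].
Then datewheel closeout(), giving 1894-07-31.


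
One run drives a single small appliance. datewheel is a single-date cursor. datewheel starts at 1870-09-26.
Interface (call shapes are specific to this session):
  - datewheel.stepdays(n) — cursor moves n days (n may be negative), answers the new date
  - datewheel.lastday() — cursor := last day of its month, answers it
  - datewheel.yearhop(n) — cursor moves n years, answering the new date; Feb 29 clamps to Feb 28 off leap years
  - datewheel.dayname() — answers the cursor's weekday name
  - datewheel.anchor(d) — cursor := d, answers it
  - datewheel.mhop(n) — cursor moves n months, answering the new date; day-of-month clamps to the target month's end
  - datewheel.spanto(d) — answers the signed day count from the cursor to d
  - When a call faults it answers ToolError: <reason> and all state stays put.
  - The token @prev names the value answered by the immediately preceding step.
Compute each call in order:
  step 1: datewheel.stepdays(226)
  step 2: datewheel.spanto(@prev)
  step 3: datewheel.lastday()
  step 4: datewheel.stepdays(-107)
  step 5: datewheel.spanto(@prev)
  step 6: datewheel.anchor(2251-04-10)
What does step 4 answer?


Act: stepdays[n=226]
Obs: 1871-05-10
Act: spanto[d=@prev]
Obs: 0
Act: lastday[]
Obs: 1871-05-31
Act: stepdays[n=-107]
Obs: 1871-02-13
Act: spanto[d=@prev]
Obs: 0
Act: anchor[d=2251-04-10]
Obs: 2251-04-10

Answer: 1871-02-13


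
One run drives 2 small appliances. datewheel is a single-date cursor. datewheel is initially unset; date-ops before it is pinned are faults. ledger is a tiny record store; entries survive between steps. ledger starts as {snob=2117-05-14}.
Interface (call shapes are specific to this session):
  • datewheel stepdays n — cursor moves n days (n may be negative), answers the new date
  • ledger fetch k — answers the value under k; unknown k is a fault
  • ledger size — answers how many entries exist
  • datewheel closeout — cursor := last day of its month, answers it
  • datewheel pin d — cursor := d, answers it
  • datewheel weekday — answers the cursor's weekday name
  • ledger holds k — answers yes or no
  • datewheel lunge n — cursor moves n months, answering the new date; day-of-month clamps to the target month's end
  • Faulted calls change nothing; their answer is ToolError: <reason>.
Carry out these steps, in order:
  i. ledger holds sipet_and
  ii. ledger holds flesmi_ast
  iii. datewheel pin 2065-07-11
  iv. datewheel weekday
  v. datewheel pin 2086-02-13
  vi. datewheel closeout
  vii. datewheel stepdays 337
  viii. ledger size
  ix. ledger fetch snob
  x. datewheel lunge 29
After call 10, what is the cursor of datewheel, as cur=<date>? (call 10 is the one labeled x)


~$ ledger holds k→sipet_and
  no
~$ ledger holds k→flesmi_ast
  no
~$ datewheel pin d→2065-07-11
  2065-07-11
~$ datewheel weekday
  Saturday
~$ datewheel pin d→2086-02-13
  2086-02-13
~$ datewheel closeout
  2086-02-28
~$ datewheel stepdays n→337
  2087-01-31
~$ ledger size
  1
~$ ledger fetch k→snob
  2117-05-14
~$ datewheel lunge n→29
  2089-06-30

Answer: cur=2089-06-30
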